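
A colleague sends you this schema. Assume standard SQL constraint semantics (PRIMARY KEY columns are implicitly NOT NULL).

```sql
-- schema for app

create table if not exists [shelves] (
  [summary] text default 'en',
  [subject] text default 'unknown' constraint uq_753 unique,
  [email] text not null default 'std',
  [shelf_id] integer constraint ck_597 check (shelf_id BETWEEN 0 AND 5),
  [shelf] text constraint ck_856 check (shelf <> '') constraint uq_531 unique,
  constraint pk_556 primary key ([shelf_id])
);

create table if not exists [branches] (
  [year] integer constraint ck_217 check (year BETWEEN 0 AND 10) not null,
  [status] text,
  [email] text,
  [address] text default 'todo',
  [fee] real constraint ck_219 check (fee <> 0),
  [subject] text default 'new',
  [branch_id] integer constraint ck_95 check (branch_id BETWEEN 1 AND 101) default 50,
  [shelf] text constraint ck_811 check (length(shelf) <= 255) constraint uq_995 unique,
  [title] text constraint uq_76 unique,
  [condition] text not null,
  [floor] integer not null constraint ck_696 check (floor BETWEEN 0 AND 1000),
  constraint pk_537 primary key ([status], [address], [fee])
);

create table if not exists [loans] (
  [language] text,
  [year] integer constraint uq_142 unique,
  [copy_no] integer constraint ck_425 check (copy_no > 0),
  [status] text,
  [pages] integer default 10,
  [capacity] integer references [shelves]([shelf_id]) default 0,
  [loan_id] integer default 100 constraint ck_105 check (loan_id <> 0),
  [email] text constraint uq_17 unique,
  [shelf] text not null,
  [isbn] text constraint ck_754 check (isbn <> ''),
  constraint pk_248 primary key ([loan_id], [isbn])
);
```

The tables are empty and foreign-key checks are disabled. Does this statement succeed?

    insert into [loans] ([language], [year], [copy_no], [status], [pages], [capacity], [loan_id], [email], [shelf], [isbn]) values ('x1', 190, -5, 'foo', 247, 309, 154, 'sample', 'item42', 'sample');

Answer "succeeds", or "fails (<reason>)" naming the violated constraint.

The value -5 for copy_no violates CHECK (copy_no > 0).

fails (CHECK on copy_no)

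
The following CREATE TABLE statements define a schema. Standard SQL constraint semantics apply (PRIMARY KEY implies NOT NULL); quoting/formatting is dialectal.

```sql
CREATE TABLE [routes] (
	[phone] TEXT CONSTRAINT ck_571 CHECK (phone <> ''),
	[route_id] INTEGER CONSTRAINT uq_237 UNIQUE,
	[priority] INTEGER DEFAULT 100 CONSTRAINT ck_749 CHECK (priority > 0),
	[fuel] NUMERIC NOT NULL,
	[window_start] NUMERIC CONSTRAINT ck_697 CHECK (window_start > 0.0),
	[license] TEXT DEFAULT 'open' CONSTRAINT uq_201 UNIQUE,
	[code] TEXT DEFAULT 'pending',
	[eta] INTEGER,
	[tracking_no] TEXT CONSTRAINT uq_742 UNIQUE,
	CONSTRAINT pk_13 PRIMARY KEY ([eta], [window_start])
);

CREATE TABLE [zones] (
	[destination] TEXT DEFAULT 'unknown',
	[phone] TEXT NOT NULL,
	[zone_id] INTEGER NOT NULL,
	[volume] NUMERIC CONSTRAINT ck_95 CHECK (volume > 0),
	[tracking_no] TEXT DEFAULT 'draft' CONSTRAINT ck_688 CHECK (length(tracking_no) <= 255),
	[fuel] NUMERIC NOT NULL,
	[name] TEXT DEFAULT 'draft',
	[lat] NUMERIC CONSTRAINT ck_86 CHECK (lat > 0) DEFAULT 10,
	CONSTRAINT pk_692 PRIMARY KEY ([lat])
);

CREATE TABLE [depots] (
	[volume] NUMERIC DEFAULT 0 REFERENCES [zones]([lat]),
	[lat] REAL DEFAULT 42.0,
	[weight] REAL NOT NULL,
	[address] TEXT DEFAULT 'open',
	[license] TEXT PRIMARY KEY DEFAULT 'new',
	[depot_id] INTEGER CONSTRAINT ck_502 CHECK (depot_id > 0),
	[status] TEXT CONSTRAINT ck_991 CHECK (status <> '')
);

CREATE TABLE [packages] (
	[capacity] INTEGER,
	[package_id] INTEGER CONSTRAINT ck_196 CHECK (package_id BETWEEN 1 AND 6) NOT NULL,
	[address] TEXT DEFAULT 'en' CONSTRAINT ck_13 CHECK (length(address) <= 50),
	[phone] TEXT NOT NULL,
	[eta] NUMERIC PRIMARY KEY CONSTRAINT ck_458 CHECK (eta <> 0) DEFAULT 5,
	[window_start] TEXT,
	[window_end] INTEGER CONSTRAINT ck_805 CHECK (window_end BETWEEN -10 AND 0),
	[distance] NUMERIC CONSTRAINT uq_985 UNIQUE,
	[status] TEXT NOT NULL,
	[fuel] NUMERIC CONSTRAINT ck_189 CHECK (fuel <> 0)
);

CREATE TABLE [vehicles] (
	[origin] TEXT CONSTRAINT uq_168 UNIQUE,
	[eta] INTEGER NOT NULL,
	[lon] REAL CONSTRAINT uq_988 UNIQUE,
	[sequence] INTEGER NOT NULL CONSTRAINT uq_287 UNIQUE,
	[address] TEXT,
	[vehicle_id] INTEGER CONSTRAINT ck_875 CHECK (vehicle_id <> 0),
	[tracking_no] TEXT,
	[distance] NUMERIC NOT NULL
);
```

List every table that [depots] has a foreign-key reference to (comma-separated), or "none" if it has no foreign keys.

zones

- volume REFERENCES zones(lat).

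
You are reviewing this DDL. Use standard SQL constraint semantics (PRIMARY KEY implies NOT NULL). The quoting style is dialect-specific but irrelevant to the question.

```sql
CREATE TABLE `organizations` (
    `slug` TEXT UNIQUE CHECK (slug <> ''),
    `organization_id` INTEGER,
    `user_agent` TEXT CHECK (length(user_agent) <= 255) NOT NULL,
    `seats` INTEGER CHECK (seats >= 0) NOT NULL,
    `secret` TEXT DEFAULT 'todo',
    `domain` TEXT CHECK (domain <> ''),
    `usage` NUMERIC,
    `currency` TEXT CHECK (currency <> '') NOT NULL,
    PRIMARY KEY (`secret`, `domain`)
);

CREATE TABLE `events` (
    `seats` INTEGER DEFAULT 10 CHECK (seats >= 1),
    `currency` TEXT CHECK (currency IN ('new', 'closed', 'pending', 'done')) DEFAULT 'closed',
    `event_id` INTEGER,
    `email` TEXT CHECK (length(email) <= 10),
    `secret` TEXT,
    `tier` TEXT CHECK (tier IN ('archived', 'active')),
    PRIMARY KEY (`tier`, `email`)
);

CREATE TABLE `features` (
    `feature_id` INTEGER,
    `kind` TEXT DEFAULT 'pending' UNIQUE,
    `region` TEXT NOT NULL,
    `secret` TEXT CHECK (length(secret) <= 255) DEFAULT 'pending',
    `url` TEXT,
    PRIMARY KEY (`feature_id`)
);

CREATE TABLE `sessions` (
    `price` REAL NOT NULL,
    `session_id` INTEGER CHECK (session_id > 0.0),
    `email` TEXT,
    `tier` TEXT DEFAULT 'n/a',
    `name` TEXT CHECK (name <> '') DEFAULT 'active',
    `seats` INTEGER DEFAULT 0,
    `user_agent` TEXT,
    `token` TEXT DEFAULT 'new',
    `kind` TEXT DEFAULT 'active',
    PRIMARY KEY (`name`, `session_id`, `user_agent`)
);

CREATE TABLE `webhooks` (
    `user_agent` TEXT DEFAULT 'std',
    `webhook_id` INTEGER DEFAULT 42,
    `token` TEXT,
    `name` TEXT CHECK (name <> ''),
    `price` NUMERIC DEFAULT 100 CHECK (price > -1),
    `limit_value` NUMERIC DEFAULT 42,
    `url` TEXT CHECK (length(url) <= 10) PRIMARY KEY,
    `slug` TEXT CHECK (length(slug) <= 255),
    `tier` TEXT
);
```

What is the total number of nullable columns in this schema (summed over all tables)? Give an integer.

organizations: 3 nullable (slug, organization_id, usage — PK (secret, domain) and explicit NOT NULL columns excluded).
events: 4 nullable (seats, currency, event_id, secret — PK (tier, email) and explicit NOT NULL columns excluded).
features: 3 nullable (kind, secret, url — PK (feature_id) and explicit NOT NULL columns excluded).
sessions: 5 nullable (email, tier, seats, token, kind — PK (name, session_id, user_agent) and explicit NOT NULL columns excluded).
webhooks: 8 nullable (user_agent, webhook_id, token, name, price, limit_value, slug, tier — PK (url) and explicit NOT NULL columns excluded).
Total: 3 + 4 + 3 + 5 + 8 = 23.

23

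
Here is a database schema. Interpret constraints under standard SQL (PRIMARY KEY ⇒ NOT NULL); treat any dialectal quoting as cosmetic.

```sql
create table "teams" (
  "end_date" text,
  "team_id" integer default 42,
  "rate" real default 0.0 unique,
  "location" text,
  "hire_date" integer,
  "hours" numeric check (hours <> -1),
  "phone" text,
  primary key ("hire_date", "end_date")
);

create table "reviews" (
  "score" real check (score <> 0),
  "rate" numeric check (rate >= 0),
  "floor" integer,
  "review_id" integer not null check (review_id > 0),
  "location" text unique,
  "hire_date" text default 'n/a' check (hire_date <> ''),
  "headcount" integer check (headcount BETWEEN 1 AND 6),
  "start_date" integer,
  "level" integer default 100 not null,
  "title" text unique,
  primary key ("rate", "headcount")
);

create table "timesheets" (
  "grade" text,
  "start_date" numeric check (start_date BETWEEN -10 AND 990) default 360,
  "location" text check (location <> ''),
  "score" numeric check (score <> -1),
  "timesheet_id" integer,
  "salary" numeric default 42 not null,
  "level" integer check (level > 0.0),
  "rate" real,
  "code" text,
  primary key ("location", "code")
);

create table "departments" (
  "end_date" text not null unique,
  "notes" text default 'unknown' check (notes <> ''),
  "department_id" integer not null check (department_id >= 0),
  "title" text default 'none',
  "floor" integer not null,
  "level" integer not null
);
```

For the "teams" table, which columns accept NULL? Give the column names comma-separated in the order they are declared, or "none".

- end_date: part of the PRIMARY KEY, which implies NOT NULL → not nullable.
- team_id: DEFAULT only fills an omitted column; an explicit NULL is still allowed → nullable.
- rate: UNIQUE does not imply NOT NULL → nullable.
- location: no NOT NULL constraint applies → nullable.
- hire_date: part of the PRIMARY KEY, which implies NOT NULL → not nullable.
- hours: CHECK does not forbid NULL (a CHECK constraint passes when its expression is NULL) → nullable.
- phone: no NOT NULL constraint applies → nullable.

team_id, rate, location, hours, phone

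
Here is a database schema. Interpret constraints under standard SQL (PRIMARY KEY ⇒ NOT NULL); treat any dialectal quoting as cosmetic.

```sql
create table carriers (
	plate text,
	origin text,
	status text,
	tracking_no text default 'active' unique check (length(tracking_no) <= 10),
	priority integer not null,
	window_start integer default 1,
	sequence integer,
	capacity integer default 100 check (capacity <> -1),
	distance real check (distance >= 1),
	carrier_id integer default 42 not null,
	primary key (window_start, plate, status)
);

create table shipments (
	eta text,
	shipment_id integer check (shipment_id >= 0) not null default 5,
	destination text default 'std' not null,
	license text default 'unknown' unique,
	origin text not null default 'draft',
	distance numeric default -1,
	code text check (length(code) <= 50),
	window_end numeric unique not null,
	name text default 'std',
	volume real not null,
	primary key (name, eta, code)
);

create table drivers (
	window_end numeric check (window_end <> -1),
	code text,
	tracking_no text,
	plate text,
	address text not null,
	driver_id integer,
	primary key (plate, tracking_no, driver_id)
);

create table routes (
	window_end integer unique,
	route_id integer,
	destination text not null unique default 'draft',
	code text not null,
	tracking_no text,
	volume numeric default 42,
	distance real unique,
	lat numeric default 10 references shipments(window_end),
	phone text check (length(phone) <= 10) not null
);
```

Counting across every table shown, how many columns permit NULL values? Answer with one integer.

15

carriers: 5 nullable (origin, tracking_no, sequence, capacity, distance — PK (window_start, plate, status) and explicit NOT NULL columns excluded).
shipments: 2 nullable (license, distance — PK (name, eta, code) and explicit NOT NULL columns excluded).
drivers: 2 nullable (window_end, code — PK (plate, tracking_no, driver_id) and explicit NOT NULL columns excluded).
routes: 6 nullable (window_end, route_id, tracking_no, volume, distance, lat — PK none and explicit NOT NULL columns excluded).
Total: 5 + 2 + 2 + 6 = 15.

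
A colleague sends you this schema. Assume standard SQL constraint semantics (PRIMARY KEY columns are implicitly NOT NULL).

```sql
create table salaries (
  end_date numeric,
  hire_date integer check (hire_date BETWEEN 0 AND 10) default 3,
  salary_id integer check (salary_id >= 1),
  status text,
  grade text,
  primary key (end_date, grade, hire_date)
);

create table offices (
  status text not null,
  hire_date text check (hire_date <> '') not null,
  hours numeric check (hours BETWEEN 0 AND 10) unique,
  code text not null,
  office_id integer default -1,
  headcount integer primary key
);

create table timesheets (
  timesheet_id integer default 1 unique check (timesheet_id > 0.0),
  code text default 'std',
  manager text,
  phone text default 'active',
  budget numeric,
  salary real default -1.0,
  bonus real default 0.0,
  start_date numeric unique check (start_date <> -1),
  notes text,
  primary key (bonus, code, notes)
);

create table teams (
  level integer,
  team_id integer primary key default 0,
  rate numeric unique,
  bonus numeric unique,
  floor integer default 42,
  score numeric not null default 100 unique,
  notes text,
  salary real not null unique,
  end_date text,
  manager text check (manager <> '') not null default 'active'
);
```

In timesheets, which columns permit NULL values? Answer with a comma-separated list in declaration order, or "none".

- timesheet_id: CHECK does not forbid NULL (a CHECK constraint passes when its expression is NULL) → nullable.
- code: part of the PRIMARY KEY, which implies NOT NULL → not nullable.
- manager: no NOT NULL constraint applies → nullable.
- phone: DEFAULT only fills an omitted column; an explicit NULL is still allowed → nullable.
- budget: no NOT NULL constraint applies → nullable.
- salary: DEFAULT only fills an omitted column; an explicit NULL is still allowed → nullable.
- bonus: part of the PRIMARY KEY, which implies NOT NULL → not nullable.
- start_date: CHECK does not forbid NULL (a CHECK constraint passes when its expression is NULL) → nullable.
- notes: part of the PRIMARY KEY, which implies NOT NULL → not nullable.

timesheet_id, manager, phone, budget, salary, start_date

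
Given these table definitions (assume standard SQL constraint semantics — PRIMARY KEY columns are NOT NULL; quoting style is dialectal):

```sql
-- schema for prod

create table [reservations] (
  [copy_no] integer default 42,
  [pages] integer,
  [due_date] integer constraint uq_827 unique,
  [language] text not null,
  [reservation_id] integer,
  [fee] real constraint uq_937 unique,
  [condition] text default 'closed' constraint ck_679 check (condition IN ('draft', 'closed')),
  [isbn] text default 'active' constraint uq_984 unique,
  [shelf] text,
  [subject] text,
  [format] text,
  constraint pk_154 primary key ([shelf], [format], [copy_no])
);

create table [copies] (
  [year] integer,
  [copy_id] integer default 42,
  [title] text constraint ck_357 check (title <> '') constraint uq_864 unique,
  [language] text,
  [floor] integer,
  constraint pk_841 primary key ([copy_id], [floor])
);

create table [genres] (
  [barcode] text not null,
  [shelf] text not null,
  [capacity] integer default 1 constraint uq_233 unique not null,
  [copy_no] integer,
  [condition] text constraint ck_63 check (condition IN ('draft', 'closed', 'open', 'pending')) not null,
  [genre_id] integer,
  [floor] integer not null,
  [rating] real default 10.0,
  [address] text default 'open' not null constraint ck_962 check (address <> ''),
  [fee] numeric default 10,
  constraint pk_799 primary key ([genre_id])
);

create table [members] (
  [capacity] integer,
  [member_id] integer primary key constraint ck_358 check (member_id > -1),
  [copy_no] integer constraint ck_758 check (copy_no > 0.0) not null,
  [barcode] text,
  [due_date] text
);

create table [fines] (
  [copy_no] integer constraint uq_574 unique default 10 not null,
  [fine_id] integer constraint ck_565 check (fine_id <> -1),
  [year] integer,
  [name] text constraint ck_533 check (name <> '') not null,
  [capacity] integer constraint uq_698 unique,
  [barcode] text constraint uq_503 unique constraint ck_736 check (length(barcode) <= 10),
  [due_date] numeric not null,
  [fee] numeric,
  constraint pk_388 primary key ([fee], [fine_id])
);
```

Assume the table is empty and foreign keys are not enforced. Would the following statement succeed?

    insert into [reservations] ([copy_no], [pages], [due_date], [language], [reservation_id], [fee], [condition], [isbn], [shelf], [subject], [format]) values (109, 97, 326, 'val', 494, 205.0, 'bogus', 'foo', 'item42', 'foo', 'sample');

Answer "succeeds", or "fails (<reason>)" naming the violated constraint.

fails (CHECK on condition)

The value 'bogus' for condition violates CHECK (condition IN ('draft', 'closed')).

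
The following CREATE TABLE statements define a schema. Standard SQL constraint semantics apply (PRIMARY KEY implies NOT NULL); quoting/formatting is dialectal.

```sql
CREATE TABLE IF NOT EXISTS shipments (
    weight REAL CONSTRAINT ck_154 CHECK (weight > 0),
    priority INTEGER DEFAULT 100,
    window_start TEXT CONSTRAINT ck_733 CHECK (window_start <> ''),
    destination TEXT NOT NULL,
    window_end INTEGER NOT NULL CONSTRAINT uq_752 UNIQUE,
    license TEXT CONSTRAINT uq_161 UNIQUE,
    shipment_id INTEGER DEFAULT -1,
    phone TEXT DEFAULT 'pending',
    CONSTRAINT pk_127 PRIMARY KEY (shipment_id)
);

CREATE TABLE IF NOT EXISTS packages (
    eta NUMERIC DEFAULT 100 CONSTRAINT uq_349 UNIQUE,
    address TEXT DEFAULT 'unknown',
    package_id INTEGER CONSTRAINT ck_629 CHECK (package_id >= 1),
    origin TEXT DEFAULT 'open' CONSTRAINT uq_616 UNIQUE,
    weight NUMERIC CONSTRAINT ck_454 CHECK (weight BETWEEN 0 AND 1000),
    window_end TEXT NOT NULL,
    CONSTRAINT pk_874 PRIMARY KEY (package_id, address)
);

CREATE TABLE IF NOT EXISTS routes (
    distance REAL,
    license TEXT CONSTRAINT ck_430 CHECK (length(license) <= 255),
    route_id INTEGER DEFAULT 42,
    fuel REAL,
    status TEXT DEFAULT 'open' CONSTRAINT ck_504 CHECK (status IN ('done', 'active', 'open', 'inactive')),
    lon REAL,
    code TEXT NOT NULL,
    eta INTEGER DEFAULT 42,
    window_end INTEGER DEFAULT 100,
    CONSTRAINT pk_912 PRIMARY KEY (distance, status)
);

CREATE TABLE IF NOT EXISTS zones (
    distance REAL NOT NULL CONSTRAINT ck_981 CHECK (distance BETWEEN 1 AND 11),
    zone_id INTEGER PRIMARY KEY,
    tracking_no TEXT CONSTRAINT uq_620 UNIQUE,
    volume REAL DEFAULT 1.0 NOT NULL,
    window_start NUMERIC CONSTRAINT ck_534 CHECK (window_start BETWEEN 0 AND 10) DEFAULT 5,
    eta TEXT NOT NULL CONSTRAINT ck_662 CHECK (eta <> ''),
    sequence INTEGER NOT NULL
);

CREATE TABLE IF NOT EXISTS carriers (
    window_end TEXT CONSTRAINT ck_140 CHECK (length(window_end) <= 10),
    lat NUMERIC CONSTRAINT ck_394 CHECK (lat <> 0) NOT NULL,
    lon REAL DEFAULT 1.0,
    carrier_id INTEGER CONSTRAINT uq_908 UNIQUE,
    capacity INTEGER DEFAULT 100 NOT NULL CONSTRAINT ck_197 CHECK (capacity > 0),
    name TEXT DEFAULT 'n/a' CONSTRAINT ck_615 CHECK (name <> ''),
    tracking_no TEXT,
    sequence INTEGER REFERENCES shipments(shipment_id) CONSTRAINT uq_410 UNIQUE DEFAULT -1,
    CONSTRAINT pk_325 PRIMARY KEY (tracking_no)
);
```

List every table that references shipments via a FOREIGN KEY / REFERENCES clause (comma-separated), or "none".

- carriers.sequence references shipments(shipment_id).

carriers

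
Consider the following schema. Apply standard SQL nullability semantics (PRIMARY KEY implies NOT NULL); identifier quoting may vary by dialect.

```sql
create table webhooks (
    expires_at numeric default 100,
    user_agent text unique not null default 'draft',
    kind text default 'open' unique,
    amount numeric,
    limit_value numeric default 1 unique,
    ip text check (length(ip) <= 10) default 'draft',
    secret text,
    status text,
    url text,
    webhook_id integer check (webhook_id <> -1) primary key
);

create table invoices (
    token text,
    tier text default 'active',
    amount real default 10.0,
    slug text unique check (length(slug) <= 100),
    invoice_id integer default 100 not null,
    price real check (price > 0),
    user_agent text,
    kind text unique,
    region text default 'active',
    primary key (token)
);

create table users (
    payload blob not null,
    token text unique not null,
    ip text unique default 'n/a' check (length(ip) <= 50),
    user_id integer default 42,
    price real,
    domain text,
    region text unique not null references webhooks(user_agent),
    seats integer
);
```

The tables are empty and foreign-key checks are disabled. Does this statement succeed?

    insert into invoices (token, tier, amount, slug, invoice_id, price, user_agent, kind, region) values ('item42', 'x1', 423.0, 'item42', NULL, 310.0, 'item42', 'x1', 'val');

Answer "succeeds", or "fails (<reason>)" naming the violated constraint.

invoice_id is explicitly set to NULL, but invoice_id is declared NOT NULL.

fails (NOT NULL on invoice_id)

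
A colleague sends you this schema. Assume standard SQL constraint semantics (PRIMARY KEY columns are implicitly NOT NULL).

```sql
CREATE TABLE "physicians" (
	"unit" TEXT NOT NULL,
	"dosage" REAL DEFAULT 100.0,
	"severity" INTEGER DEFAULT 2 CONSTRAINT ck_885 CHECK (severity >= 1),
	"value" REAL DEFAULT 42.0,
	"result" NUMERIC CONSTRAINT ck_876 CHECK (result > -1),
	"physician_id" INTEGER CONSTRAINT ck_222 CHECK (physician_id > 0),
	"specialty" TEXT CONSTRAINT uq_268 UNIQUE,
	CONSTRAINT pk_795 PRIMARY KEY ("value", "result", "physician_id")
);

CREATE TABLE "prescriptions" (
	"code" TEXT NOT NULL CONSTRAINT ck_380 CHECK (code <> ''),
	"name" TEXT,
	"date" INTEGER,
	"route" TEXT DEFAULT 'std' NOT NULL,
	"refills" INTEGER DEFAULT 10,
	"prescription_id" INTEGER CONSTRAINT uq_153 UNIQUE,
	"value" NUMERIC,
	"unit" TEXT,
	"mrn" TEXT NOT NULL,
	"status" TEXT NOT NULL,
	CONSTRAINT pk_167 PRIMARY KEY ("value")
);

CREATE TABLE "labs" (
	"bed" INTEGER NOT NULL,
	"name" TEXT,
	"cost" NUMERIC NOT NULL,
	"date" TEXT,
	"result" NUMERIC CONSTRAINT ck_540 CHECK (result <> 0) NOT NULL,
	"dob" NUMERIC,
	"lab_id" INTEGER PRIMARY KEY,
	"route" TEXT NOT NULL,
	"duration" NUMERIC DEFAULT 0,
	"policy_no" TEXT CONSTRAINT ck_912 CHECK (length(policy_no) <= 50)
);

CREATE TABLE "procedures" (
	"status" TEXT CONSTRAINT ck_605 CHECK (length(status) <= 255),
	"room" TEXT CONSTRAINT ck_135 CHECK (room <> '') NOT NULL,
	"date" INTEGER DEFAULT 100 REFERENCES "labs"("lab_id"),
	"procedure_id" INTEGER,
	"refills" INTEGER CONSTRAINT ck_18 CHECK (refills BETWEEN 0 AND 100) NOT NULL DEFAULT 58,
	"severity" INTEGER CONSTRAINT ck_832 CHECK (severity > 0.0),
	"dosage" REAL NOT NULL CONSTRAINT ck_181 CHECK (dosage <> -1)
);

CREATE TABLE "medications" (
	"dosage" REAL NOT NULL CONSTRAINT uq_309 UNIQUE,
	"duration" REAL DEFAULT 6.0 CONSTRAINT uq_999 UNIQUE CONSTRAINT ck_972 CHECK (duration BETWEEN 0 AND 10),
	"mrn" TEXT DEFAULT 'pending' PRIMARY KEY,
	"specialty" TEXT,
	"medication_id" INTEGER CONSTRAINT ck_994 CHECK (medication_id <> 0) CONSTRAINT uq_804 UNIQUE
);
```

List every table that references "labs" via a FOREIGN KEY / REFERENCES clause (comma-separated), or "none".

- procedures.date references labs(lab_id).

procedures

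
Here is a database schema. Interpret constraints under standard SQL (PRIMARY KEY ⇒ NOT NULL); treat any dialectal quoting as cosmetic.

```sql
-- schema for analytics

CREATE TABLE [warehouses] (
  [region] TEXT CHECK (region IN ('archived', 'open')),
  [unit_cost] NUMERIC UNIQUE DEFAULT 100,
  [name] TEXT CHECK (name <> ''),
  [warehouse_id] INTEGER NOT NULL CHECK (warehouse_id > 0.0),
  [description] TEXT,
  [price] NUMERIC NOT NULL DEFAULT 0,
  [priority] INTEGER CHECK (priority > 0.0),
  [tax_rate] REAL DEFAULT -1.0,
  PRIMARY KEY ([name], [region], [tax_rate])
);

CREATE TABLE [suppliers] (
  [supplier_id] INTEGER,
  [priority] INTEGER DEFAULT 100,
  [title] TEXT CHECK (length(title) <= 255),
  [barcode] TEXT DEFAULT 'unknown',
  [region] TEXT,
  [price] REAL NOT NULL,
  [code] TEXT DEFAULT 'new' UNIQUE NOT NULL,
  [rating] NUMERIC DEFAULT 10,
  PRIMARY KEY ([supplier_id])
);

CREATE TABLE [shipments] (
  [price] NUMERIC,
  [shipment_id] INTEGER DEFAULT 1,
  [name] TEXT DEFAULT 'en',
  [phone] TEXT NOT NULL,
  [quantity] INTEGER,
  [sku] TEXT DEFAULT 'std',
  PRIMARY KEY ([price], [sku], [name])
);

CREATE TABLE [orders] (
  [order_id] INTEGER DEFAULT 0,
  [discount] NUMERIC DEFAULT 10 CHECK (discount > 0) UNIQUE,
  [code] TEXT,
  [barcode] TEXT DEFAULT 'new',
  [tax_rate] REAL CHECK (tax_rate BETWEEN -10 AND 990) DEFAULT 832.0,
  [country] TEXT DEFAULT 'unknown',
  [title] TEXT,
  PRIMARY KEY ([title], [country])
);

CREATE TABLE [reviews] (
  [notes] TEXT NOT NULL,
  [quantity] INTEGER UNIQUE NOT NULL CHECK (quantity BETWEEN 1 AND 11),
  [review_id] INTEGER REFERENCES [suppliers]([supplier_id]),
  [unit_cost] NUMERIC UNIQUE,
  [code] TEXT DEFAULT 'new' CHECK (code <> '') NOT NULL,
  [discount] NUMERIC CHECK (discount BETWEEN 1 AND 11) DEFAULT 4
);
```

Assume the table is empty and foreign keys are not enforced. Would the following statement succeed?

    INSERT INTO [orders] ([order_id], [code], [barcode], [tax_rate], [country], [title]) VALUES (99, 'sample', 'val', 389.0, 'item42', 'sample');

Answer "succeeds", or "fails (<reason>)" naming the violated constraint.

NOT NULL columns: country is supplied; title is supplied.
CHECK constraints: 389.0 satisfies (tax_rate BETWEEN -10 AND 990).
No constraint is violated.

succeeds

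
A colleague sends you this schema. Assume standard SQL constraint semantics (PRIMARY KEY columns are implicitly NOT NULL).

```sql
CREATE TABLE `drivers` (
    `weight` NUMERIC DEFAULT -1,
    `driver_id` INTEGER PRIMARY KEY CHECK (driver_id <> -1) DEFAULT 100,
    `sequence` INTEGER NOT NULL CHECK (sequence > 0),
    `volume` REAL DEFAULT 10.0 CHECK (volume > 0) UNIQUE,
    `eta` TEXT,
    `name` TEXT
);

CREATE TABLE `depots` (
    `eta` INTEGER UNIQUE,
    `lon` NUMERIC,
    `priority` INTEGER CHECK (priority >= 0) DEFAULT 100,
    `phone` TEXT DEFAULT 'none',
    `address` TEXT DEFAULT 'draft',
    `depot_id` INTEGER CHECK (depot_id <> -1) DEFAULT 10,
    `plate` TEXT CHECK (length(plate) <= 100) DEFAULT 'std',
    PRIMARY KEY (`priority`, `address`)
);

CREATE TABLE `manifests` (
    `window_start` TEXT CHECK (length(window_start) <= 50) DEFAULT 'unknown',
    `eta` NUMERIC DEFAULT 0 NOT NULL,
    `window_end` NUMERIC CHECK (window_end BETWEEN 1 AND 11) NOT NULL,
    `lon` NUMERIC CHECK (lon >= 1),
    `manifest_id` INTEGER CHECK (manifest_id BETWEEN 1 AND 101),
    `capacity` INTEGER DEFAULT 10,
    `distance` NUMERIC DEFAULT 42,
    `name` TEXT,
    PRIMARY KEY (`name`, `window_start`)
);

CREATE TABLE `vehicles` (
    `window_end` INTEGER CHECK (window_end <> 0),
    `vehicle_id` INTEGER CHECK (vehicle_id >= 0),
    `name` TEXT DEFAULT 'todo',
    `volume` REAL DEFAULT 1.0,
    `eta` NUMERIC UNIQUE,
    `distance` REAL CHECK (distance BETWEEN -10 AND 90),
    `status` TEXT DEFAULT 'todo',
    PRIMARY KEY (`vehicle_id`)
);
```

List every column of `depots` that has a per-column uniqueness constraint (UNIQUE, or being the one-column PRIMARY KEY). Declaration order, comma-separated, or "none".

eta

- eta: declared UNIQUE → unique.
- lon: no UNIQUE or single-column PK constraint.
- priority: part of a composite PRIMARY KEY — only the tuple is unique, not this column on its own.
- phone: no UNIQUE or single-column PK constraint.
- address: part of a composite PRIMARY KEY — only the tuple is unique, not this column on its own.
- depot_id: no UNIQUE or single-column PK constraint.
- plate: no UNIQUE or single-column PK constraint.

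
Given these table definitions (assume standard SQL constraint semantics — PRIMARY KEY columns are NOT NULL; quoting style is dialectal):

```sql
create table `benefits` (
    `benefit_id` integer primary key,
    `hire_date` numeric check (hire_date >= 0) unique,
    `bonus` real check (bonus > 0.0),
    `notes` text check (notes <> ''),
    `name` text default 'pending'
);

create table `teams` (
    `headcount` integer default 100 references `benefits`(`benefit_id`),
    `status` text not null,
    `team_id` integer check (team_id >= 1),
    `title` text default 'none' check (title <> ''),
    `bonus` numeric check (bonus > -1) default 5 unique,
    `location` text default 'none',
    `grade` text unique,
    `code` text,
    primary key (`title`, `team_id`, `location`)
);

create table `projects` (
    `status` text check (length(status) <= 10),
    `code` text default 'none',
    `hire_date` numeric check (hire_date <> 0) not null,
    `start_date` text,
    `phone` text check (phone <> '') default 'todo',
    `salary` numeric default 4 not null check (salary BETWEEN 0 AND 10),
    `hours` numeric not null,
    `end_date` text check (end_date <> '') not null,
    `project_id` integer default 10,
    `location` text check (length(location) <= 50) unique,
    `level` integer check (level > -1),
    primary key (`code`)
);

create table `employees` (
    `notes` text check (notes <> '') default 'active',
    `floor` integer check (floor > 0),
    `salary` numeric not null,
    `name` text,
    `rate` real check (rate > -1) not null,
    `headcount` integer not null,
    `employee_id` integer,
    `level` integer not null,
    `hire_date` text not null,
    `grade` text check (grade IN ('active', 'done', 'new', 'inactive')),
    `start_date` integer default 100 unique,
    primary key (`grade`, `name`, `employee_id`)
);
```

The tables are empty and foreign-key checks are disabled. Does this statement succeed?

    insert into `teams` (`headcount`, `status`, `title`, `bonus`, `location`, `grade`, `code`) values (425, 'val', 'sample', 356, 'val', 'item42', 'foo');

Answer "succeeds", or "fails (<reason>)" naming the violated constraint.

fails (NOT NULL on team_id)

team_id is omitted from the column list and has no DEFAULT, so it would receive NULL.
But team_id is part of the PRIMARY KEY (implied NOT NULL).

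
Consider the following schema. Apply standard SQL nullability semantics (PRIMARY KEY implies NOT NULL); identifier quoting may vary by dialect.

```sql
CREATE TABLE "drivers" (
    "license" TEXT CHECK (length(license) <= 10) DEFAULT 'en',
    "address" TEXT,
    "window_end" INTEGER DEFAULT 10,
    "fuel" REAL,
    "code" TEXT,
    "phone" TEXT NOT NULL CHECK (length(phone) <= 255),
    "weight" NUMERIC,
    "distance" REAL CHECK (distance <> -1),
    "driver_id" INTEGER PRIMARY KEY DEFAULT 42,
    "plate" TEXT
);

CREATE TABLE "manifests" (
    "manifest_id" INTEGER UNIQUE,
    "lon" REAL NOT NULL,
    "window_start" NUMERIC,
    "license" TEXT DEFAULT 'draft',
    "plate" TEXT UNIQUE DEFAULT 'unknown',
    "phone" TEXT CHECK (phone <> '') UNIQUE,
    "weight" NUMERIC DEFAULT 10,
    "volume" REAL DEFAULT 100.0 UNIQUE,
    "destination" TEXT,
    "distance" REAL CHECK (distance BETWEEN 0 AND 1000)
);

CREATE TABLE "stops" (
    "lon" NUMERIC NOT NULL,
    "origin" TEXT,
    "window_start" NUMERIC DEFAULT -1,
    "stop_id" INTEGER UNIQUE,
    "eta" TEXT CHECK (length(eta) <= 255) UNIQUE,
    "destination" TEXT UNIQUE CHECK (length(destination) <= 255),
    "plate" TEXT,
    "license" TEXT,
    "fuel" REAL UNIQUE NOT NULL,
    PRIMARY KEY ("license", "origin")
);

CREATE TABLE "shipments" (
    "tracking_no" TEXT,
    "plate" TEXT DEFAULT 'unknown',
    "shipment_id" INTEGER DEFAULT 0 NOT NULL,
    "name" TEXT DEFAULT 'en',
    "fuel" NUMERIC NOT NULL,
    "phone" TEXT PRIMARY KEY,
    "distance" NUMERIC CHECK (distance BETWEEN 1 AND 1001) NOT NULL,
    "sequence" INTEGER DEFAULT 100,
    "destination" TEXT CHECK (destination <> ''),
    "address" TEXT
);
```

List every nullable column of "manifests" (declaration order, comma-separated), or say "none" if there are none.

- manifest_id: UNIQUE does not imply NOT NULL → nullable.
- lon: declared NOT NULL → not nullable.
- window_start: no NOT NULL constraint applies → nullable.
- license: DEFAULT only fills an omitted column; an explicit NULL is still allowed → nullable.
- plate: UNIQUE does not imply NOT NULL → nullable.
- phone: CHECK does not forbid NULL (a CHECK constraint passes when its expression is NULL) → nullable.
- weight: DEFAULT only fills an omitted column; an explicit NULL is still allowed → nullable.
- volume: UNIQUE does not imply NOT NULL → nullable.
- destination: no NOT NULL constraint applies → nullable.
- distance: CHECK does not forbid NULL (a CHECK constraint passes when its expression is NULL) → nullable.

manifest_id, window_start, license, plate, phone, weight, volume, destination, distance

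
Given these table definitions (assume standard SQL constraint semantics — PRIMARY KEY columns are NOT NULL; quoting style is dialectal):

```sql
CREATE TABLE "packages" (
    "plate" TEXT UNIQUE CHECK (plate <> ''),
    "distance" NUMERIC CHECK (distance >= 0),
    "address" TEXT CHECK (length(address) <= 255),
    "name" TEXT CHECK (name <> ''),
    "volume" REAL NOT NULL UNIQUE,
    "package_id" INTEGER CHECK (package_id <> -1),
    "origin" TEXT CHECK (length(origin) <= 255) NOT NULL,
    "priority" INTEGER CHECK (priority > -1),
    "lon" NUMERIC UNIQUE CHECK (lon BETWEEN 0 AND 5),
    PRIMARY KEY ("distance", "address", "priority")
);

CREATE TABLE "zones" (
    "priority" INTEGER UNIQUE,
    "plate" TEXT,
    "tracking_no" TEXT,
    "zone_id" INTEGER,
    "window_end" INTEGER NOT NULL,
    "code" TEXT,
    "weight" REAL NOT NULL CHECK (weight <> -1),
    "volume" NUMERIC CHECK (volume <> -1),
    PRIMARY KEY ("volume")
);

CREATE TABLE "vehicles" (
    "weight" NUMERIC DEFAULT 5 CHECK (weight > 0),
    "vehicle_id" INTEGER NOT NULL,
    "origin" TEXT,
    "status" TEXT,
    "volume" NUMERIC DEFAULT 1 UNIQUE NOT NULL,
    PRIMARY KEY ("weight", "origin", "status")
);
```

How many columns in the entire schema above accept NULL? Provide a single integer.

9

packages: 4 nullable (plate, name, package_id, lon — PK (distance, address, priority) and explicit NOT NULL columns excluded).
zones: 5 nullable (priority, plate, tracking_no, zone_id, code — PK (volume) and explicit NOT NULL columns excluded).
vehicles: 0 nullable (none — PK (weight, origin, status) and explicit NOT NULL columns excluded).
Total: 4 + 5 + 0 = 9.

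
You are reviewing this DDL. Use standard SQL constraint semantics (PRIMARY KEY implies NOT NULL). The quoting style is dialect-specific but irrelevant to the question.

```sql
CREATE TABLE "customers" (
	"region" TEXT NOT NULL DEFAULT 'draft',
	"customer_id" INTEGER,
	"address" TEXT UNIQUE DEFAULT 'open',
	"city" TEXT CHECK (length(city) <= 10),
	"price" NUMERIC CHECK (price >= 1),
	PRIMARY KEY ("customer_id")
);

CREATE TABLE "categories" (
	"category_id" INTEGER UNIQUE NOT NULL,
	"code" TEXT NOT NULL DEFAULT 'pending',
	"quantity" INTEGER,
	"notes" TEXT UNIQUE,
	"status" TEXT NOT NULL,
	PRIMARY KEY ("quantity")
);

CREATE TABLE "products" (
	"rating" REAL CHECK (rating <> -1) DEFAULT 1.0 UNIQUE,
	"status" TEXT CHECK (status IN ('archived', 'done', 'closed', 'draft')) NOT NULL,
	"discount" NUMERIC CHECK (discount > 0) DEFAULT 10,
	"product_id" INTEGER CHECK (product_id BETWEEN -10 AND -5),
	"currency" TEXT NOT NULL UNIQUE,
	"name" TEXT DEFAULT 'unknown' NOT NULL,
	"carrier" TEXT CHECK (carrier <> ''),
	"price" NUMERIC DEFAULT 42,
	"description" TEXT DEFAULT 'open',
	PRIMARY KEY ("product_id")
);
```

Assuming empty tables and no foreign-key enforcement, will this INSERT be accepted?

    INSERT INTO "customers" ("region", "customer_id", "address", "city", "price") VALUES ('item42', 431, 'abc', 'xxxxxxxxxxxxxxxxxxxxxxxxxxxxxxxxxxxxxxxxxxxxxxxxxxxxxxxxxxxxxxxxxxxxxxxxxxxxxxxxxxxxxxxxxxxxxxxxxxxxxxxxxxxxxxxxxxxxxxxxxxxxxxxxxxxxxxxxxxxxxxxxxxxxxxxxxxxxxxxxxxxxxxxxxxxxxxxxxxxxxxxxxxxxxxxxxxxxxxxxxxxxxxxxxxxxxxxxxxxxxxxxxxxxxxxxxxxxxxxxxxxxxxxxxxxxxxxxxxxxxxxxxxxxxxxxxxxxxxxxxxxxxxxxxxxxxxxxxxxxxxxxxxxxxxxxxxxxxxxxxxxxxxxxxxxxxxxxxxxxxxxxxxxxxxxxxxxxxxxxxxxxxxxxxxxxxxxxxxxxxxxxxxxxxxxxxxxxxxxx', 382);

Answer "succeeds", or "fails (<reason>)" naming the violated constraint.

fails (CHECK on city)

The value 'xxxxxxxxxxxxxxxxxxxxxxxxxxxxxxxxxxxxxxxxxxxxxxxxxxxxxxxxxxxxxxxxxxxxxxxxxxxxxxxxxxxxxxxxxxxxxxxxxxxxxxxxxxxxxxxxxxxxxxxxxxxxxxxxxxxxxxxxxxxxxxxxxxxxxxxxxxxxxxxxxxxxxxxxxxxxxxxxxxxxxxxxxxxxxxxxxxxxxxxxxxxxxxxxxxxxxxxxxxxxxxxxxxxxxxxxxxxxxxxxxxxxxxxxxxxxxxxxxxxxxxxxxxxxxxxxxxxxxxxxxxxxxxxxxxxxxxxxxxxxxxxxxxxxxxxxxxxxxxxxxxxxxxxxxxxxxxxxxxxxxxxxxxxxxxxxxxxxxxxxxxxxxxxxxxxxxxxxxxxxxxxxxxxxxxxxxxxxxxxx' for city violates CHECK (length(city) <= 10).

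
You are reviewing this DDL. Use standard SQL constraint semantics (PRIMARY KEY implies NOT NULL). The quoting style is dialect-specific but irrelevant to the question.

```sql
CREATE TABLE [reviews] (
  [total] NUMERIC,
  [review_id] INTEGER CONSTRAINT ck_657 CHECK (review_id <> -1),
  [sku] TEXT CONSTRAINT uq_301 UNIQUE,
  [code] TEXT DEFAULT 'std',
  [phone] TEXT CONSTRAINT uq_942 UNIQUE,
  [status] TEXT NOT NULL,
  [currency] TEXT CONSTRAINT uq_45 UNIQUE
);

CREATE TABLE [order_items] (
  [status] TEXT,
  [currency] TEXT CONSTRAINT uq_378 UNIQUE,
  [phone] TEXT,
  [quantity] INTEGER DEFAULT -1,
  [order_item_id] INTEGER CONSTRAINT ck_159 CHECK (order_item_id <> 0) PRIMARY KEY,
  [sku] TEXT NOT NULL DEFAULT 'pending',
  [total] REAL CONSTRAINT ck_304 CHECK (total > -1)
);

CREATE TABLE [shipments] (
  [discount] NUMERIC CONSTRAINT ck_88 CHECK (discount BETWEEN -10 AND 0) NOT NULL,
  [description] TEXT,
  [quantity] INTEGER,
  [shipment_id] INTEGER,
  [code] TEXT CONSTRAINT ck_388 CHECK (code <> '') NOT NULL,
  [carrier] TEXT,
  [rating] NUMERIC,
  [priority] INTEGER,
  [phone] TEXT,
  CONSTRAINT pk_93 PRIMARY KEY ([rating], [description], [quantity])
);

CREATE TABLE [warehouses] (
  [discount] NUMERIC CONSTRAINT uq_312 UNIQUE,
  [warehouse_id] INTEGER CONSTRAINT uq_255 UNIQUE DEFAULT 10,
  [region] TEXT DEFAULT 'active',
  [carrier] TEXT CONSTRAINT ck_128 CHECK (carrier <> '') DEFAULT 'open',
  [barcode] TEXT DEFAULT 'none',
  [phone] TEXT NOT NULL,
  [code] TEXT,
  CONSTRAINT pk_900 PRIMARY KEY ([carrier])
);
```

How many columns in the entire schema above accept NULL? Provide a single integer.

20

reviews: 6 nullable (total, review_id, sku, code, phone, currency — PK none and explicit NOT NULL columns excluded).
order_items: 5 nullable (status, currency, phone, quantity, total — PK (order_item_id) and explicit NOT NULL columns excluded).
shipments: 4 nullable (shipment_id, carrier, priority, phone — PK (rating, description, quantity) and explicit NOT NULL columns excluded).
warehouses: 5 nullable (discount, warehouse_id, region, barcode, code — PK (carrier) and explicit NOT NULL columns excluded).
Total: 6 + 5 + 4 + 5 = 20.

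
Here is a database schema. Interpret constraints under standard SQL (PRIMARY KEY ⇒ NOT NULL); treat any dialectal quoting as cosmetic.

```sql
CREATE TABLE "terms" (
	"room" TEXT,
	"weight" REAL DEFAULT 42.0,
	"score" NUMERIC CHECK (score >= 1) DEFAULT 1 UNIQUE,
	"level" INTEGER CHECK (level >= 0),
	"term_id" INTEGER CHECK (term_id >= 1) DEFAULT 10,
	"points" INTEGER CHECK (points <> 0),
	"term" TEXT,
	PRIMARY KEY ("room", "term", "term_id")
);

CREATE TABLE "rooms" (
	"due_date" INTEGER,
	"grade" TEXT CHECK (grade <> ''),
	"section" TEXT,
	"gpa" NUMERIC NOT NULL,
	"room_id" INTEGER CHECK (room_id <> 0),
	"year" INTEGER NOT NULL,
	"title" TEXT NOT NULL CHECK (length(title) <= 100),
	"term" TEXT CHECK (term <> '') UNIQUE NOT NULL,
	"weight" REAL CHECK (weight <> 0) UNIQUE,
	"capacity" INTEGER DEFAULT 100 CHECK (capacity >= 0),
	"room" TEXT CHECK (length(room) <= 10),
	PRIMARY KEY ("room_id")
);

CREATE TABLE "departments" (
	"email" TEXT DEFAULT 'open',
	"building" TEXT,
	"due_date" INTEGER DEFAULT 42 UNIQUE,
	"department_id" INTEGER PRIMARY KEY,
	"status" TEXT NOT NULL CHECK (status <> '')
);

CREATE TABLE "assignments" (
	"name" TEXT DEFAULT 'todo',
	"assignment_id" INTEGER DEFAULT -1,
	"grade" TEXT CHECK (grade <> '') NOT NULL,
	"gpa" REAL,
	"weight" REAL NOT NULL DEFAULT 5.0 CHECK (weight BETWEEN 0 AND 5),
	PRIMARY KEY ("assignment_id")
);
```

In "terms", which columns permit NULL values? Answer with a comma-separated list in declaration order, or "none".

- room: part of the PRIMARY KEY, which implies NOT NULL → not nullable.
- weight: DEFAULT only fills an omitted column; an explicit NULL is still allowed → nullable.
- score: CHECK does not forbid NULL (a CHECK constraint passes when its expression is NULL) → nullable.
- level: CHECK does not forbid NULL (a CHECK constraint passes when its expression is NULL) → nullable.
- term_id: part of the PRIMARY KEY, which implies NOT NULL → not nullable.
- points: CHECK does not forbid NULL (a CHECK constraint passes when its expression is NULL) → nullable.
- term: part of the PRIMARY KEY, which implies NOT NULL → not nullable.

weight, score, level, points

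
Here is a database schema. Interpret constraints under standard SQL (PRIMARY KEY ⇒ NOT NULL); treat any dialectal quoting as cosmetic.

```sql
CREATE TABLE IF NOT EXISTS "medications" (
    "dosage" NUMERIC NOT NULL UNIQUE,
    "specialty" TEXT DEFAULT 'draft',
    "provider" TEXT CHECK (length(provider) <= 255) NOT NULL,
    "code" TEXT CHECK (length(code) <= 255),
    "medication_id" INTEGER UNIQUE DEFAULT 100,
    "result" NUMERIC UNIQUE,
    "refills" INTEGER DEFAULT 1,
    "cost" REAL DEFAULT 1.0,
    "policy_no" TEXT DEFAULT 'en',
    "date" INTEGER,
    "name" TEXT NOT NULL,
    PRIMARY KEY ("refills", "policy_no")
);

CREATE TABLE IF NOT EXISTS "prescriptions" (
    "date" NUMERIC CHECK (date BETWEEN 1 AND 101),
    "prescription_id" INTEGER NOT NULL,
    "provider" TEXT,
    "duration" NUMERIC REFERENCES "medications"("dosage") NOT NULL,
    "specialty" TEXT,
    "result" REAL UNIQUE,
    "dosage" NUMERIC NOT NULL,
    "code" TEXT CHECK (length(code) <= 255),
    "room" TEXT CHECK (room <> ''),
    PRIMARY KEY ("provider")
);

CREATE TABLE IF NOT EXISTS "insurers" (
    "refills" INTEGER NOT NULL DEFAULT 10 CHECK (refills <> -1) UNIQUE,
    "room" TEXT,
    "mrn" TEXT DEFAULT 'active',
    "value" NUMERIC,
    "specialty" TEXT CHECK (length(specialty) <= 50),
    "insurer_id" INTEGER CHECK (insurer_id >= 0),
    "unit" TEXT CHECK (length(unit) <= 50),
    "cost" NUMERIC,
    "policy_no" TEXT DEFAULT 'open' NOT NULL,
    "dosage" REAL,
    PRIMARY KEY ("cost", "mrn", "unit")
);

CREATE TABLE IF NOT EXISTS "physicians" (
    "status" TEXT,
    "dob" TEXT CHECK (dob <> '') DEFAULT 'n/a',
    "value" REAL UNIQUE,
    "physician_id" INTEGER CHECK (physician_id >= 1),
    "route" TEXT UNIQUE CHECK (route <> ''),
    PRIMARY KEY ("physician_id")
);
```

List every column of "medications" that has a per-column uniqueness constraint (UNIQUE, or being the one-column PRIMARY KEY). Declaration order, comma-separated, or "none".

dosage, medication_id, result

- dosage: declared UNIQUE → unique.
- specialty: no UNIQUE or single-column PK constraint.
- provider: no UNIQUE or single-column PK constraint.
- code: no UNIQUE or single-column PK constraint.
- medication_id: declared UNIQUE → unique.
- result: declared UNIQUE → unique.
- refills: part of a composite PRIMARY KEY — only the tuple is unique, not this column on its own.
- cost: no UNIQUE or single-column PK constraint.
- policy_no: part of a composite PRIMARY KEY — only the tuple is unique, not this column on its own.
- date: no UNIQUE or single-column PK constraint.
- name: no UNIQUE or single-column PK constraint.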